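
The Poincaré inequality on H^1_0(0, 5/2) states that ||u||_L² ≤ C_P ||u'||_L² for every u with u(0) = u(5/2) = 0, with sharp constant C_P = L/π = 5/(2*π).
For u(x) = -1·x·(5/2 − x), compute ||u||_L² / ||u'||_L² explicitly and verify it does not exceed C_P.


||u||_L² / ||u'||_L² = sqrt(10)/4 < C_P = 5/(2*π).

u(x) = -1·x·(5/2 − x), so u'(x) = 2*x - 5/2.
u(x) = -1·x·(5/2 − x) vanishes at x = 0 and x = 5/2, so u ∈ H^1_0(0, 5/2). Differentiate via the product rule and integrate the resulting polynomials term by term.
  ∫_0^5/2 u² dx = ∫_0^5/2 (x^4 - 5*x^3 + 25*x^2/4) dx. Term by term:
    ∫_0^5/2 x^4 dx = 625/32;  ∫_0^5/2 -5*x^3 dx = -3125/64;  ∫_0^5/2 25*x^2/4 dx = 3125/96.
  Sum: 625/32 − 3125/64 + 3125/96 = 625/192.
  ∫_0^5/2 (u')² dx = ∫_0^5/2 (4*x^2 - 10*x + 25/4) dx. Term by term:
    ∫_0^5/2 4*x^2 dx = 125/6;  ∫_0^5/2 -10*x dx = -125/4;  ∫_0^5/2 25/4 dx = 125/8.
  Sum: 125/6 − 125/4 + 125/8 = 125/24.
∫_0^5/2 u² dx = 625/192, so ||u||_L² = 25*sqrt(3)/24.
∫_0^5/2 (u')² dx = 125/24, so ||u'||_L² = 5*sqrt(30)/12.
Ratio ||u||_L² / ||u'||_L² = sqrt(10)/4.
Sharp Poincaré constant on H^1_0(0, 5/2) is C_P = L/π = 5/(2*π), achieved by sin(2*π/5·x).
A polynomial bump cannot attain the sharp Poincaré constant (only the first sine eigenfunction does), so the ratio is strictly less than C_P, consistent with ||u||_L² ≤ C_P ||u'||_L².


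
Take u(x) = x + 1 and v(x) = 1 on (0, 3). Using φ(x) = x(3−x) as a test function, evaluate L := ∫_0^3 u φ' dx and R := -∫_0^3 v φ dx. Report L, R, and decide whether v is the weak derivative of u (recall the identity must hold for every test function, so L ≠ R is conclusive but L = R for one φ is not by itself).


LHS = -9/2, RHS = -9/2. Yes, v = u' weakly.

u(x) = x + 1, classical derivative u'(x) = 1.
φ(x) = x(3−x), so φ'(x) = 3 - 2*x.
Note φ(0) = φ(3) = 0, so the boundary term u·φ vanishes.
LHS = ∫_0^3 u(x) φ'(x) dx = ∫_0^3 (-2*x^2 + x + 3) dx. Term by term:
  ∫_0^3 -2*x^2 dx = -18;  ∫_0^3 x dx = 9/2;  ∫_0^3 3 dx = 9.
Sum: -18 + 9/2 + 9 = -9/2.
So LHS = -9/2.
∫_0^3 v(x) φ(x) dx = ∫_0^3 (-x^2 + 3*x) dx. Term by term:
  ∫_0^3 -x^2 dx = -9;  ∫_0^3 3*x dx = 27/2.
Sum: -9 + 27/2 = 9/2.
So RHS = -∫_0^3 v(x) φ(x) dx = -9/2.
LHS = RHS, so the identity holds for this test φ.
Moreover u is smooth here and v(x) = u'(x) = 1 pointwise, so the identity holds for every test function. Hence v is the weak derivative of u.


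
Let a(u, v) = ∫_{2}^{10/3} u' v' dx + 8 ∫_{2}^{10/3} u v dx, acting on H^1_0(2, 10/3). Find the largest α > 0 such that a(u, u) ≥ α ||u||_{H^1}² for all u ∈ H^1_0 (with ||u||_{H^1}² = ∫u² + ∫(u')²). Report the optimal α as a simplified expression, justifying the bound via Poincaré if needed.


α = 1

Coercivity of a(·,·) on H^1_0(2, 10/3) means a(u, u) ≥ α ||u||_{H^1}² for every u ∈ H^1_0.
The interval has length L = 4/3, and Poincaré/coercivity depend only on L. Here a(u, u) = ∫(u')² + (8)·∫u².
Here c = 8 ≥ 1, so a(u,u) = ∫(u')² + c∫u² ≥ ∫(u')² + ∫u² = ||u||_{H^1}², i.e. α = 1 works. No larger α is possible: a(u,u) ≥ α||u||_{H^1}² means (1−α)∫(u')² ≥ (α−c)∫u², and for the modes u_n = sin(nπ(x−x₀)/L) (x₀ the left endpoint) one has ∫u_n²/∫(u_n')² = (L/(nπ))² → 0, so a(u_n,u_n)/||u_n||_{H^1}² → 1. Hence the optimal constant is α = 1.
Therefore α = 1.


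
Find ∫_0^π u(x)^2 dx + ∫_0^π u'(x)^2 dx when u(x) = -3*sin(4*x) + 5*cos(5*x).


||u||_{H^1(0,π)}^2 = 2080/3 + 803*π/2

u'(x) = -25*sin(5*x) - 12*cos(4*x).
Expand u² and (u')² and integrate term by term on (0, π), using: for integers n ≥ 1, ∫_0^π sin²(nx) dx = ∫_0^π cos²(nx) dx = π/2; for n ≠ n', ∫_0^π sin(nx)sin(n'x) dx = ∫_0^π cos(nx)cos(n'x) dx = 0; and by product-to-sum, ∫_0^π sin(nx)cos(n'x) dx = ½∫_0^π [sin((n+n')x) + sin((n−n')x)] dx, which is 0 when n+n' is even and 2n/(n²−n'²) when n+n' is odd (it need not vanish on (0, π)).
  u² squared terms: (-3)²·∫sin(4x)² dx = 9·π/2 = 9*π/2;  (5)²·∫cos(5x)² dx = 25·π/2 = 25*π/2.
  u² cross terms: 2·(-3)·(5)·∫sin(4x)·cos(5x) dx = -30·(-8/9) = 80/3.
  So ∫_0^π u² dx = 9*π/2 + 25*π/2 + 80/3 = 80/3 + 17*π.
  (u')² squared terms: (-25)²·∫sin(5x)² dx = 625·π/2 = 625*π/2;  (-12)²·∫cos(4x)² dx = 144·π/2 = 72*π.
  (u')² cross terms: 2·(-25)·(-12)·∫sin(5x)·cos(4x) dx = 600·(10/9) = 2000/3.
  So ∫_0^π (u')² dx = 625*π/2 + 72*π + 2000/3 = 2000/3 + 769*π/2.
||u||_{H^1}^2 = (80/3 + 17*π) + (2000/3 + 769*π/2) = 2080/3 + 803*π/2.


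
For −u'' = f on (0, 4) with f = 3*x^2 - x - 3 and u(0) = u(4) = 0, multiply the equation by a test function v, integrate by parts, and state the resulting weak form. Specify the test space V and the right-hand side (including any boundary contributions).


V = H^1_0(0, 4) (so v(0) = v(4) = 0); weak form: ∫_0^4 u'v' dx = ∫_0^4 (3*x^2 - x - 3) v dx for all v ∈ V.

Multiply both sides by a test function v and integrate from 0 to 4:
  ∫_0^4 −u''(x) v(x) dx = ∫_0^4 f(x) v(x) dx.
Integrate the LHS by parts once:
  ∫_0^4 −u'' v dx = −[u'(x) v(x)]_0^4 + ∫_0^4 u'(x) v'(x) dx.
Thus ∫_0^4 u'(x) v'(x) dx = ∫_0^4 f(x) v(x) dx + [u'(x) v(x)]_0^4.
Choose V so that boundary terms are either known or forced to vanish.
u is Dirichlet: u(0) = u(4) = 0. Let V = H^1_0(0, 4); then v(0) = v(4) = 0, and [u' v]_0^4 = 0.
Weak formulation: find u (satisfying any essential BC) such that ∫_0^4 u'(x) v'(x) dx = ∫_0^4 f v dx for all v ∈ V.
Substituting f(x) = 3*x^2 - x - 3, the right-hand side is ∫_0^4 (3*x^2 - x - 3) v dx.


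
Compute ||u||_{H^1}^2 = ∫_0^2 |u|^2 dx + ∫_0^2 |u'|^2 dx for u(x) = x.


||u||_{H^1}^2 = 14/3

The H^1 norm (squared) on an interval (0, L) is
  ||u||_{H^1}^2 = ∫_0^L u(x)^2 dx + ∫_0^L u'(x)^2 dx.
Compute u'(x) = 1.
Then u(x)^2 = x**2 and u'(x)^2 = 1.
Integrate each monomial from 0 to 2 using ∫_0^2 c·x^n dx = c·2^(n+1)/(n+1):
  ∫_0^2 u(x)^2 dx = ∫_0^2 (x^2) dx. Term by term:
    ∫_0^2 x^2 dx = 8/3.
  ∫_0^2 u'(x)^2 dx = ∫_0^2 (1) dx. Term by term:
    ∫_0^2 1 dx = 2.
Adding: ||u||_{H^1}^2 = 8/3 + 2 = 14/3.


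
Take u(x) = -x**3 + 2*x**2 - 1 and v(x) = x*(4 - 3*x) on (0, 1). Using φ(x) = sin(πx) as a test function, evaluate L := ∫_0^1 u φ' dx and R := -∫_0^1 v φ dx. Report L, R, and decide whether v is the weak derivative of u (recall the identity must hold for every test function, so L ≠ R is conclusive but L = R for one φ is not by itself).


LHS = (-12 - π^2)/π^3, RHS = (-12 - π^2)/π^3. Yes, v = u' weakly.

u(x) = -x**3 + 2*x**2 - 1, classical derivative u'(x) = -3*x**2 + 4*x.
φ(x) = sin(πx), so φ'(x) = π*cos(π*x).
Note φ(0) = φ(1) = 0, so the boundary term u·φ vanishes.
LHS = ∫_0^1 u(x) φ'(x) dx = ∫_0^1 (-π*x^3*cos(π*x) + 2*π*x^2*cos(π*x) - π*cos(π*x)) dx. Term by term:
  ∫_0^1 -π*cos(π*x) dx = 0;  ∫_0^1 -π*x^3*cos(π*x) dx = -12/π^3 + 3/π;  ∫_0^1 2*π*x^2*cos(π*x) dx = -4/π.
Sum: 0 + -12/π^3 + 3/π − 4/π = (-12 - π^2)/π^3.
So LHS = (-12 - π^2)/π^3.
∫_0^1 v(x) φ(x) dx = ∫_0^1 (-3*x^2*sin(π*x) + 4*x*sin(π*x)) dx. Term by term:
  ∫_0^1 -3*x^2*sin(π*x) dx = -3/π + 12/π^3;  ∫_0^1 4*x*sin(π*x) dx = 4/π.
Sum: -3/π + 12/π^3 + 4/π = (π^2 + 12)/π^3.
So RHS = -∫_0^1 v(x) φ(x) dx = (-12 - π^2)/π^3.
LHS = RHS, so the identity holds for this test φ.
Moreover u is smooth here and v(x) = u'(x) = -3*x**2 + 4*x pointwise, so the identity holds for every test function. Hence v is the weak derivative of u.


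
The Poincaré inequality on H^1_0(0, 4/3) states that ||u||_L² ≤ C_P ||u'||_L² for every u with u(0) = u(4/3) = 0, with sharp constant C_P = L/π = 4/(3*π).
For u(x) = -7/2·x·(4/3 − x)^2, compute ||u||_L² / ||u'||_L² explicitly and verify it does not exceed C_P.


||u||_L² / ||u'||_L² = 2*sqrt(14)/21 < C_P = 4/(3*π).

u(x) = -7/2·x·(4/3 − x)^2, so u'(x) = -21*x^2/2 + 56*x/3 - 56/9.
u(x) = -7/2·x·(4/3 − x)^2 vanishes at x = 0 and x = 4/3, so u ∈ H^1_0(0, 4/3). Differentiate via the product rule and integrate the resulting polynomials term by term.
  ∫_0^4/3 u² dx = ∫_0^4/3 (49*x^6/4 - 196*x^5/3 + 392*x^4/3 - 3136*x^3/27 + 3136*x^2/81) dx. Term by term:
    ∫_0^4/3 49*x^6/4 dx = 28672/2187;  ∫_0^4/3 -196*x^5/3 dx = -401408/6561;  ∫_0^4/3 392*x^4/3 dx = 401408/3645;
    ∫_0^4/3 -3136*x^3/27 dx = -200704/2187;  ∫_0^4/3 3136*x^2/81 dx = 200704/6561.
  Sum: 28672/2187 − 401408/6561 + 401408/3645 − 200704/2187 + 200704/6561 = 28672/32805.
  ∫_0^4/3 (u')² dx = ∫_0^4/3 (441*x^4/4 - 392*x^3 + 4312*x^2/9 - 6272*x/27 + 3136/81) dx. Term by term:
    ∫_0^4/3 441*x^4/4 dx = 12544/135;  ∫_0^4/3 -392*x^3 dx = -25088/81;  ∫_0^4/3 4312*x^2/9 dx = 275968/729;
    ∫_0^4/3 -6272*x/27 dx = -50176/243;  ∫_0^4/3 3136/81 dx = 12544/243.
  Sum: 12544/135 − 25088/81 + 275968/729 − 50176/243 + 12544/243 = 25088/3645.
∫_0^4/3 u² dx = 28672/32805, so ||u||_L² = 64*sqrt(35)/405.
∫_0^4/3 (u')² dx = 25088/3645, so ||u'||_L² = 112*sqrt(10)/135.
Ratio ||u||_L² / ||u'||_L² = 2*sqrt(14)/21.
Sharp Poincaré constant on H^1_0(0, 4/3) is C_P = L/π = 4/(3*π), achieved by sin(3*π/4·x).
A polynomial bump cannot attain the sharp Poincaré constant (only the first sine eigenfunction does), so the ratio is strictly less than C_P, consistent with ||u||_L² ≤ C_P ||u'||_L².


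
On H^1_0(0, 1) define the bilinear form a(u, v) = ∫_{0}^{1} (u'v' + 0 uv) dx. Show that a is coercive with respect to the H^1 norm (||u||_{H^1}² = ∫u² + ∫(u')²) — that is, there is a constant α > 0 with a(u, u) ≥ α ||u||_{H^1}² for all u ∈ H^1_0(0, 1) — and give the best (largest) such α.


α = π^2/(1 + π^2)

Coercivity of a(·,·) on H^1_0(0, 1) means a(u, u) ≥ α ||u||_{H^1}² for every u ∈ H^1_0.
The interval has length L = 1, and Poincaré/coercivity depend only on L. Here a(u, u) = ∫(u')² + (0)·∫u².
Here c = 0, so a(u,u) = ∫(u')² alone. The condition a(u,u) ≥ α||u||_{H^1}² reads (1−α)∫(u')² ≥ (α−c)∫u². Any admissible α is ≤ 1 (rapidly oscillating u have ∫u²/∫(u')² → 0), and α = 1 would force 0 ≥ (1−c)∫u², impossible since c < 1; so 1−α > 0. By the sharp Poincaré inequality on H^1_0 of an interval of length L, ∫(u')² ≥ (π/L)²∫u² with equality for the first sine mode sin(π(x−x₀)/L) (x₀ the left endpoint), so the inequality holds for all u iff (1−α)(π/L)² ≥ α − c, i.e. α ≤ ((π/L)² + c)/((π/L)² + 1) = (1 + c(L/π)²)/(1 + (L/π)²). (Direct route, valid since c ≤ 0: Poincaré gives c∫u² ≥ c(L/π)²∫(u')², so a(u,u) ≥ (1 + c(L/π)²)∫(u')², while ||u||_{H^1}² ≤ (1 + (L/π)²)∫(u')²; dividing yields the same α.) With (π/L)² = π^2 and c = 0, the largest admissible constant is α = ((π/L)² + c)/((π/L)² + 1).
Simplifying, α = π^2/(1 + π^2).


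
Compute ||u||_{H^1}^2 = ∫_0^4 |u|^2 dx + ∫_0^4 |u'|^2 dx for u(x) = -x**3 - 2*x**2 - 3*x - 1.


||u||_{H^1}^2 = 1331096/105

The H^1 norm (squared) on an interval (0, L) is
  ||u||_{H^1}^2 = ∫_0^L u(x)^2 dx + ∫_0^L u'(x)^2 dx.
Compute u'(x) = -3*x**2 - 4*x - 3.
Then u(x)^2 = x**6 + 4*x**5 + 10*x**4 + 14*x**3 + 13*x**2 + 6*x + 1 and u'(x)^2 = 9*x**4 + 24*x**3 + 34*x**2 + 24*x + 9.
Integrate each monomial from 0 to 4 using ∫_0^4 c·x^n dx = c·4^(n+1)/(n+1):
  ∫_0^4 u(x)^2 dx = ∫_0^4 (x^6 + 4*x^5 + 10*x^4 + 14*x^3 + 13*x^2 + 6*x + 1) dx. Term by term:
    ∫_0^4 x^6 dx = 16384/7;  ∫_0^4 4*x^5 dx = 8192/3;  ∫_0^4 10*x^4 dx = 2048;
    ∫_0^4 14*x^3 dx = 896;  ∫_0^4 13*x^2 dx = 832/3;  ∫_0^4 6*x dx = 48;
    ∫_0^4 1 dx = 4.
  Sum: 16384/7 + 8192/3 + 2048 + 896 + 832/3 + 48 + 4 = 58412/7.
  ∫_0^4 u'(x)^2 dx = ∫_0^4 (9*x^4 + 24*x^3 + 34*x^2 + 24*x + 9) dx. Term by term:
    ∫_0^4 9*x^4 dx = 9216/5;  ∫_0^4 24*x^3 dx = 1536;  ∫_0^4 34*x^2 dx = 2176/3;
    ∫_0^4 24*x dx = 192;  ∫_0^4 9 dx = 36.
  Sum: 9216/5 + 1536 + 2176/3 + 192 + 36 = 64988/15.
Adding: ||u||_{H^1}^2 = 58412/7 + 64988/15 = 1331096/105.


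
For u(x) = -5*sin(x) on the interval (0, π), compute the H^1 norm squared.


||u||_{H^1(0,π)}^2 = 25*π

u'(x) = -5*cos(x).
Expand u² and (u')² and integrate term by term on (0, π), using: for integers n ≥ 1, ∫_0^π sin²(nx) dx = ∫_0^π cos²(nx) dx = π/2; for n ≠ n', ∫_0^π sin(nx)sin(n'x) dx = ∫_0^π cos(nx)cos(n'x) dx = 0; and by product-to-sum, ∫_0^π sin(nx)cos(n'x) dx = ½∫_0^π [sin((n+n')x) + sin((n−n')x)] dx, which is 0 when n+n' is even and 2n/(n²−n'²) when n+n' is odd (it need not vanish on (0, π)).
  u² squared terms: (-5)²·∫sin(x)² dx = 25·π/2 = 25*π/2.
  So ∫_0^π u² dx = 25*π/2.
  (u')² squared terms: (-5)²·∫cos(x)² dx = 25·π/2 = 25*π/2.
  So ∫_0^π (u')² dx = 25*π/2.
||u||_{H^1}^2 = (25*π/2) + (25*π/2) = 25*π.


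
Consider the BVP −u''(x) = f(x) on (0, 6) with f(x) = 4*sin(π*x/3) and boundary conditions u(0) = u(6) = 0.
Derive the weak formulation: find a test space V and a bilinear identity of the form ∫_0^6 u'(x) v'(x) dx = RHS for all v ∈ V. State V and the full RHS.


V = H^1_0(0, 6) (so v(0) = v(6) = 0); weak form: ∫_0^6 u'v' dx = ∫_0^6 (4*sin(π*x/3)) v dx for all v ∈ V.

Multiply both sides by a test function v and integrate from 0 to 6:
  ∫_0^6 −u''(x) v(x) dx = ∫_0^6 f(x) v(x) dx.
Integrate the LHS by parts once:
  ∫_0^6 −u'' v dx = −[u'(x) v(x)]_0^6 + ∫_0^6 u'(x) v'(x) dx.
Thus ∫_0^6 u'(x) v'(x) dx = ∫_0^6 f(x) v(x) dx + [u'(x) v(x)]_0^6.
Choose V so that boundary terms are either known or forced to vanish.
u is Dirichlet: u(0) = u(6) = 0. Let V = H^1_0(0, 6); then v(0) = v(6) = 0, and [u' v]_0^6 = 0.
Weak formulation: find u (satisfying any essential BC) such that ∫_0^6 u'(x) v'(x) dx = ∫_0^6 f v dx for all v ∈ V.
Substituting f(x) = 4*sin(π*x/3), the right-hand side is ∫_0^6 (4*sin(π*x/3)) v dx.


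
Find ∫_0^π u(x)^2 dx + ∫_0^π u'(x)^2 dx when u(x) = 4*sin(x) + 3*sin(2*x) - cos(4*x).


||u||_{H^1(0,π)}^2 = 272/15 + 47*π

u'(x) = 4*sin(4*x) + 4*cos(x) + 6*cos(2*x).
Expand u² and (u')² and integrate term by term on (0, π), using: for integers n ≥ 1, ∫_0^π sin²(nx) dx = ∫_0^π cos²(nx) dx = π/2; for n ≠ n', ∫_0^π sin(nx)sin(n'x) dx = ∫_0^π cos(nx)cos(n'x) dx = 0; and by product-to-sum, ∫_0^π sin(nx)cos(n'x) dx = ½∫_0^π [sin((n+n')x) + sin((n−n')x)] dx, which is 0 when n+n' is even and 2n/(n²−n'²) when n+n' is odd (it need not vanish on (0, π)).
  u² squared terms: (-1)²·∫cos(4x)² dx = 1·π/2 = π/2;  (3)²·∫sin(2x)² dx = 9·π/2 = 9*π/2;  (4)²·∫sin(x)² dx = 16·π/2 = 8*π.
  u² cross terms: 2·(-1)·(3)·∫cos(4x)·sin(2x) dx = -6·(0) = 0;  2·(-1)·(4)·∫cos(4x)·sin(x) dx = -8·(-2/15) = 16/15;  2·(3)·(4)·∫sin(2x)·sin(x) dx = 24·(0) = 0.
  So ∫_0^π u² dx = π/2 + 9*π/2 + 8*π + 0 + 16/15 + 0 = 16/15 + 13*π.
  (u')² squared terms: (4)²·∫cos(x)² dx = 16·π/2 = 8*π;  (4)²·∫sin(4x)² dx = 16·π/2 = 8*π;  (6)²·∫cos(2x)² dx = 36·π/2 = 18*π.
  (u')² cross terms: 2·(4)·(4)·∫cos(x)·sin(4x) dx = 32·(8/15) = 256/15;  2·(4)·(6)·∫cos(x)·cos(2x) dx = 48·(0) = 0;  2·(4)·(6)·∫sin(4x)·cos(2x) dx = 48·(0) = 0.
  So ∫_0^π (u')² dx = 8*π + 8*π + 18*π + 256/15 + 0 + 0 = 256/15 + 34*π.
||u||_{H^1}^2 = (16/15 + 13*π) + (256/15 + 34*π) = 272/15 + 47*π.


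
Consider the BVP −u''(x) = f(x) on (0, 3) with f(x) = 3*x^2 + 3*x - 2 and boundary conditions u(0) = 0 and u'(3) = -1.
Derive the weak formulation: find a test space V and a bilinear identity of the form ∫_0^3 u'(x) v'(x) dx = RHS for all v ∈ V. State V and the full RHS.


V = {v ∈ H^1(0, 3) : v(0) = 0} (test functions vanish at x = 0 where u is specified); weak form: ∫_0^3 u'v' dx = ∫_0^3 (3*x^2 + 3*x - 2) v dx − v(3) for all v ∈ V.

Multiply both sides by a test function v and integrate from 0 to 3:
  ∫_0^3 −u''(x) v(x) dx = ∫_0^3 f(x) v(x) dx.
Integrate the LHS by parts once:
  ∫_0^3 −u'' v dx = −[u'(x) v(x)]_0^3 + ∫_0^3 u'(x) v'(x) dx.
Thus ∫_0^3 u'(x) v'(x) dx = ∫_0^3 f(x) v(x) dx + [u'(x) v(x)]_0^3.
Choose V so that boundary terms are either known or forced to vanish.
Mixed BC: u(0) = 0 (Dirichlet) and u'(3) = -1 (Neumann). Define V = {v ∈ H^1(0, 3) : v(0) = 0}. Then [u' v]_0^3 = u'(3)·v(3) − u'(0)·0 = − v(3).
Weak formulation: find u (satisfying any essential BC) such that ∫_0^3 u'(x) v'(x) dx = ∫_0^3 f v dx − v(3) for all v ∈ V (Dirichlet at 0 absorbed into V; Neumann datum at x = 3 contributes the boundary term).
Substituting f(x) = 3*x^2 + 3*x - 2, the right-hand side is ∫_0^3 (3*x^2 + 3*x - 2) v dx − v(3).


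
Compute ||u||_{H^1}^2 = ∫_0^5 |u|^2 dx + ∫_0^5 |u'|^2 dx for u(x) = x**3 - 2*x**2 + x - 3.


||u||_{H^1}^2 = 257875/42

The H^1 norm (squared) on an interval (0, L) is
  ||u||_{H^1}^2 = ∫_0^L u(x)^2 dx + ∫_0^L u'(x)^2 dx.
Compute u'(x) = 3*x**2 - 4*x + 1.
Then u(x)^2 = x**6 - 4*x**5 + 6*x**4 - 10*x**3 + 13*x**2 - 6*x + 9 and u'(x)^2 = 9*x**4 - 24*x**3 + 22*x**2 - 8*x + 1.
Integrate each monomial from 0 to 5 using ∫_0^5 c·x^n dx = c·5^(n+1)/(n+1):
  ∫_0^5 u(x)^2 dx = ∫_0^5 (x^6 - 4*x^5 + 6*x^4 - 10*x^3 + 13*x^2 - 6*x + 9) dx. Term by term:
    ∫_0^5 x^6 dx = 78125/7;  ∫_0^5 -4*x^5 dx = -31250/3;  ∫_0^5 6*x^4 dx = 3750;
    ∫_0^5 -10*x^3 dx = -3125/2;  ∫_0^5 13*x^2 dx = 1625/3;  ∫_0^5 -6*x dx = -75;
    ∫_0^5 9 dx = 45.
  Sum: 78125/7 − 31250/3 + 3750 − 3125/2 + 1625/3 − 75 + 45 = 48205/14.
  ∫_0^5 u'(x)^2 dx = ∫_0^5 (9*x^4 - 24*x^3 + 22*x^2 - 8*x + 1) dx. Term by term:
    ∫_0^5 9*x^4 dx = 5625;  ∫_0^5 -24*x^3 dx = -3750;  ∫_0^5 22*x^2 dx = 2750/3;
    ∫_0^5 -8*x dx = -100;  ∫_0^5 1 dx = 5.
  Sum: 5625 − 3750 + 2750/3 − 100 + 5 = 8090/3.
Adding: ||u||_{H^1}^2 = 48205/14 + 8090/3 = 257875/42.


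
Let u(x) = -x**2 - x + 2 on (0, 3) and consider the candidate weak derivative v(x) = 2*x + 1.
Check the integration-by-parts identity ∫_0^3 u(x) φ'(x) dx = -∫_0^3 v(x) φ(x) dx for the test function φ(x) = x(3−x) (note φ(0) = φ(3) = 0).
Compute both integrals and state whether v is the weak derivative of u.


LHS = 18, RHS = -18. No, v is not the weak derivative of u.

u(x) = -x**2 - x + 2, classical derivative u'(x) = -2*x - 1.
φ(x) = x(3−x), so φ'(x) = 3 - 2*x.
Note φ(0) = φ(3) = 0, so the boundary term u·φ vanishes.
LHS = ∫_0^3 u(x) φ'(x) dx = ∫_0^3 (2*x^3 - x^2 - 7*x + 6) dx. Term by term:
  ∫_0^3 2*x^3 dx = 81/2;  ∫_0^3 -x^2 dx = -9;  ∫_0^3 -7*x dx = -63/2;
  ∫_0^3 6 dx = 18.
Sum: 81/2 − 9 − 63/2 + 18 = 18.
So LHS = 18.
∫_0^3 v(x) φ(x) dx = ∫_0^3 (-2*x^3 + 5*x^2 + 3*x) dx. Term by term:
  ∫_0^3 -2*x^3 dx = -81/2;  ∫_0^3 5*x^2 dx = 45;  ∫_0^3 3*x dx = 27/2.
Sum: -81/2 + 45 + 27/2 = 18.
So RHS = -∫_0^3 v(x) φ(x) dx = -18.
LHS − RHS = 36 ≠ 0, so the identity fails.
(For a valid weak derivative the identity must hold for EVERY test function, in particular this one. The failure shows v is NOT the weak derivative of u.)
Correct weak derivative would be u'(x) = -2*x - 1.


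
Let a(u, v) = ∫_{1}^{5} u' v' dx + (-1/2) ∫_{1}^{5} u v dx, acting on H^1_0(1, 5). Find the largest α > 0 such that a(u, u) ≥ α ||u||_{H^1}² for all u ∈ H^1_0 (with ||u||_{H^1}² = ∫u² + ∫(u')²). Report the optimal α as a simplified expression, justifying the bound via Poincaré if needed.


α = (-8 + π^2)/(π^2 + 16)

Coercivity of a(·,·) on H^1_0(1, 5) means a(u, u) ≥ α ||u||_{H^1}² for every u ∈ H^1_0.
The interval has length L = 4, and Poincaré/coercivity depend only on L. Here a(u, u) = ∫(u')² + (-1/2)·∫u².
Here c = -1/2 < 0 with |c| < (π/L)² = π^2/16, so coercivity still holds. The condition a(u,u) ≥ α||u||_{H^1}² reads (1−α)∫(u')² ≥ (α−c)∫u². Any admissible α is ≤ 1 (rapidly oscillating u have ∫u²/∫(u')² → 0), and α = 1 would force 0 ≥ (1−c)∫u², impossible since c < 1; so 1−α > 0. By the sharp Poincaré inequality on H^1_0 of an interval of length L, ∫(u')² ≥ (π/L)²∫u² with equality for the first sine mode sin(π(x−x₀)/L) (x₀ the left endpoint), so the inequality holds for all u iff (1−α)(π/L)² ≥ α − c, i.e. α ≤ ((π/L)² + c)/((π/L)² + 1) = (1 + c(L/π)²)/(1 + (L/π)²). (Direct route, valid since c ≤ 0: Poincaré gives c∫u² ≥ c(L/π)²∫(u')², so a(u,u) ≥ (1 + c(L/π)²)∫(u')², while ||u||_{H^1}² ≤ (1 + (L/π)²)∫(u')²; dividing yields the same α.) With (π/L)² = π^2/16 and c = -1/2, the largest admissible constant is α = ((π/L)² + c)/((π/L)² + 1).
Simplifying, α = (-8 + π^2)/(π^2 + 16).


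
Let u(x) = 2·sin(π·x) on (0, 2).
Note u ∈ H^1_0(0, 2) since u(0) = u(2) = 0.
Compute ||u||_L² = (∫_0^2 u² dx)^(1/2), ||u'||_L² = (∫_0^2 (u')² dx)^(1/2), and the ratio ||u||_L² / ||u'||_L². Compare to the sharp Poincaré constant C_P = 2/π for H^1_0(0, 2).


||u||_L² / ||u'||_L² = 1/π < C_P = 2/π.

u(x) = 2·sin(π·x), so u'(x) = 2*π*cos(π*x).
Writing u(x) = A·sin(kπx/L) with A = 2 and k = 2, use ∫_0^L sin²(kπx/L) dx = L/2 and ∫_0^L cos²(kπx/L) dx = L/2.
u² = 4·sin²(π·x) and (u')² = 4*π^2·cos²(π·x), and each of sin², cos² integrates to L/2 = 1 over (0, 2).
∫_0^2 u² dx = 4, so ||u||_L² = 2.
∫_0^2 (u')² dx = 4*π^2, so ||u'||_L² = 2*π.
Ratio ||u||_L² / ||u'||_L² = 1/π.
Sharp Poincaré constant on H^1_0(0, 2) is C_P = L/π = 2/π, achieved by sin(π/2·x).
This is the k = 2 harmonic; the ratio L/(kπ) is strictly less than C_P = L/π, consistent with the sharp inequality ||u||_L² ≤ C_P ||u'||_L².


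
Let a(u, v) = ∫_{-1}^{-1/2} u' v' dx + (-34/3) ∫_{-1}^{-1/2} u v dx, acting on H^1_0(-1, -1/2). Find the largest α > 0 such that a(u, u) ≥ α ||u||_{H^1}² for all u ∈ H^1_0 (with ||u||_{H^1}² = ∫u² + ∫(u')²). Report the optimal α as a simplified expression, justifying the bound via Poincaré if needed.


α = 2*(-17 + 6*π^2)/(3*(1 + 4*π^2))

Coercivity of a(·,·) on H^1_0(-1, -1/2) means a(u, u) ≥ α ||u||_{H^1}² for every u ∈ H^1_0.
The interval has length L = 1/2, and Poincaré/coercivity depend only on L. Here a(u, u) = ∫(u')² + (-34/3)·∫u².
Here c = -34/3 < 0 with |c| < (π/L)² = 4*π^2, so coercivity still holds. The condition a(u,u) ≥ α||u||_{H^1}² reads (1−α)∫(u')² ≥ (α−c)∫u². Any admissible α is ≤ 1 (rapidly oscillating u have ∫u²/∫(u')² → 0), and α = 1 would force 0 ≥ (1−c)∫u², impossible since c < 1; so 1−α > 0. By the sharp Poincaré inequality on H^1_0 of an interval of length L, ∫(u')² ≥ (π/L)²∫u² with equality for the first sine mode sin(π(x−x₀)/L) (x₀ the left endpoint), so the inequality holds for all u iff (1−α)(π/L)² ≥ α − c, i.e. α ≤ ((π/L)² + c)/((π/L)² + 1) = (1 + c(L/π)²)/(1 + (L/π)²). (Direct route, valid since c ≤ 0: Poincaré gives c∫u² ≥ c(L/π)²∫(u')², so a(u,u) ≥ (1 + c(L/π)²)∫(u')², while ||u||_{H^1}² ≤ (1 + (L/π)²)∫(u')²; dividing yields the same α.) With (π/L)² = 4*π^2 and c = -34/3, the largest admissible constant is α = ((π/L)² + c)/((π/L)² + 1).
Simplifying, α = 2*(-17 + 6*π^2)/(3*(1 + 4*π^2)).


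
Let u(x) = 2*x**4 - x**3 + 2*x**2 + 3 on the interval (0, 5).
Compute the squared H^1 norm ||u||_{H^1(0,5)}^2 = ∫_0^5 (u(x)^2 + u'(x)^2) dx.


||u||_{H^1}^2 = 88465085/63

The H^1 norm (squared) on an interval (0, L) is
  ||u||_{H^1}^2 = ∫_0^L u(x)^2 dx + ∫_0^L u'(x)^2 dx.
Compute u'(x) = 8*x**3 - 3*x**2 + 4*x.
Then u(x)^2 = 4*x**8 - 4*x**7 + 9*x**6 - 4*x**5 + 16*x**4 - 6*x**3 + 12*x**2 + 9 and u'(x)^2 = 64*x**6 - 48*x**5 + 73*x**4 - 24*x**3 + 16*x**2.
Integrate each monomial from 0 to 5 using ∫_0^5 c·x^n dx = c·5^(n+1)/(n+1):
  ∫_0^5 u(x)^2 dx = ∫_0^5 (4*x^8 - 4*x^7 + 9*x^6 - 4*x^5 + 16*x^4 - 6*x^3 + 12*x^2 + 9) dx. Term by term:
    ∫_0^5 4*x^8 dx = 7812500/9;  ∫_0^5 -4*x^7 dx = -390625/2;  ∫_0^5 9*x^6 dx = 703125/7;
    ∫_0^5 -4*x^5 dx = -31250/3;  ∫_0^5 16*x^4 dx = 10000;  ∫_0^5 -6*x^3 dx = -1875/2;
    ∫_0^5 12*x^2 dx = 500;  ∫_0^5 9 dx = 45.
  Sum: 7812500/9 − 390625/2 + 703125/7 − 31250/3 + 10000 − 1875/2 + 500 + 45 = 48659960/63.
  ∫_0^5 u'(x)^2 dx = ∫_0^5 (64*x^6 - 48*x^5 + 73*x^4 - 24*x^3 + 16*x^2) dx. Term by term:
    ∫_0^5 64*x^6 dx = 5000000/7;  ∫_0^5 -48*x^5 dx = -125000;  ∫_0^5 73*x^4 dx = 45625;
    ∫_0^5 -24*x^3 dx = -3750;  ∫_0^5 16*x^2 dx = 2000/3.
  Sum: 5000000/7 − 125000 + 45625 − 3750 + 2000/3 = 13268375/21.
Adding: ||u||_{H^1}^2 = 48659960/63 + 13268375/21 = 88465085/63.


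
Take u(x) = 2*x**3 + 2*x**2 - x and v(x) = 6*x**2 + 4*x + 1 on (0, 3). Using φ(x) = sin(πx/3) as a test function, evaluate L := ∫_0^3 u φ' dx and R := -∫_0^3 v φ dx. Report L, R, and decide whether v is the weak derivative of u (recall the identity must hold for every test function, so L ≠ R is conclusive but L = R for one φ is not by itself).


LHS = -192/π + 648/π^3, RHS = -204/π + 648/π^3. No, v is not the weak derivative of u.

u(x) = 2*x**3 + 2*x**2 - x, classical derivative u'(x) = 6*x**2 + 4*x - 1.
φ(x) = sin(πx/3), so φ'(x) = π*cos(π*x/3)/3.
Note φ(0) = φ(3) = 0, so the boundary term u·φ vanishes.
LHS = ∫_0^3 u(x) φ'(x) dx = ∫_0^3 (2*π*x^3*cos(π*x/3)/3 + 2*π*x^2*cos(π*x/3)/3 - π*x*cos(π*x/3)/3) dx. Term by term:
  ∫_0^3 -π*x*cos(π*x/3)/3 dx = 6/π;  ∫_0^3 2*π*x^2*cos(π*x/3)/3 dx = -36/π;  ∫_0^3 2*π*x^3*cos(π*x/3)/3 dx = -162/π + 648/π^3.
Sum: 6/π − 36/π + -162/π + 648/π^3 = -192/π + 648/π^3.
So LHS = -192/π + 648/π^3.
∫_0^3 v(x) φ(x) dx = ∫_0^3 (6*x^2*sin(π*x/3) + 4*x*sin(π*x/3) + sin(π*x/3)) dx. Term by term:
  ∫_0^3 4*x*sin(π*x/3) dx = 36/π;  ∫_0^3 6*x^2*sin(π*x/3) dx = -648/π^3 + 162/π;  ∫_0^3 sin(π*x/3) dx = 6/π.
Sum: 36/π + -648/π^3 + 162/π + 6/π = -648/π^3 + 204/π.
So RHS = -∫_0^3 v(x) φ(x) dx = -204/π + 648/π^3.
LHS − RHS = 12/π ≠ 0, so the identity fails.
(For a valid weak derivative the identity must hold for EVERY test function, in particular this one. The failure shows v is NOT the weak derivative of u.)
Correct weak derivative would be u'(x) = 6*x**2 + 4*x - 1.


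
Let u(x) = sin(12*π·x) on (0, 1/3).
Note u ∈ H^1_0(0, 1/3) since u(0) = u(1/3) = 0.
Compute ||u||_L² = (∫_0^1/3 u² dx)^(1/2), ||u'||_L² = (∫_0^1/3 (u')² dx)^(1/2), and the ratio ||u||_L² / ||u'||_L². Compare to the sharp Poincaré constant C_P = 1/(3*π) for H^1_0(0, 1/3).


||u||_L² / ||u'||_L² = 1/(12*π) < C_P = 1/(3*π).

u(x) = sin(12*π·x), so u'(x) = 12*π*cos(12*π*x).
Writing u(x) = A·sin(kπx/L) with A = 1 and k = 4, use ∫_0^L sin²(kπx/L) dx = L/2 and ∫_0^L cos²(kπx/L) dx = L/2.
u² = 1·sin²(12*π·x) and (u')² = 144*π^2·cos²(12*π·x), and each of sin², cos² integrates to L/2 = 1/6 over (0, 1/3).
∫_0^1/3 u² dx = 1/6, so ||u||_L² = sqrt(6)/6.
∫_0^1/3 (u')² dx = 24*π^2, so ||u'||_L² = 2*sqrt(6)*π.
Ratio ||u||_L² / ||u'||_L² = 1/(12*π).
Sharp Poincaré constant on H^1_0(0, 1/3) is C_P = L/π = 1/(3*π), achieved by sin(3*π·x).
This is the k = 4 harmonic; the ratio L/(kπ) is strictly less than C_P = L/π, consistent with the sharp inequality ||u||_L² ≤ C_P ||u'||_L².


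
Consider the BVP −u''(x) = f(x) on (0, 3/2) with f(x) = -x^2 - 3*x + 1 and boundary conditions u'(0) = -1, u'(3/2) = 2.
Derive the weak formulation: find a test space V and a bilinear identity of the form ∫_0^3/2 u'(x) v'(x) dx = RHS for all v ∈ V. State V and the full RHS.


V = H^1(0, 3/2) (v unrestricted at boundary; u is determined up to an additive constant); weak form: ∫_0^3/2 u'v' dx = ∫_0^3/2 (-x^2 - 3*x + 1) v dx + 2·v(3/2) + v(0) for all v ∈ V.

Multiply both sides by a test function v and integrate from 0 to 3/2:
  ∫_0^3/2 −u''(x) v(x) dx = ∫_0^3/2 f(x) v(x) dx.
Integrate the LHS by parts once:
  ∫_0^3/2 −u'' v dx = −[u'(x) v(x)]_0^3/2 + ∫_0^3/2 u'(x) v'(x) dx.
Thus ∫_0^3/2 u'(x) v'(x) dx = ∫_0^3/2 f(x) v(x) dx + [u'(x) v(x)]_0^3/2.
Choose V so that boundary terms are either known or forced to vanish.
u has inhomogeneous Neumann u'(0) = -1, u'(3/2) = 2. [u' v]_0^3/2 = (2)·v(3/2) − (-1)·v(0) = 2·v(3/2) + v(0). Take V = H^1(0, 3/2); boundary term becomes part of RHS.
Weak formulation: find u (satisfying any essential BC) such that ∫_0^3/2 u'(x) v'(x) dx = ∫_0^3/2 f v dx + 2·v(3/2) + v(0) for all v ∈ V (Neumann data are natural BCs: they enter the RHS as boundary terms).
Substituting f(x) = -x^2 - 3*x + 1, the right-hand side is ∫_0^3/2 (-x^2 - 3*x + 1) v dx + 2·v(3/2) + v(0).
Compatibility check (pure Neumann): taking v ≡ 1 ∈ V gives 0 = ∫_0^3/2 f dx + (2) − (-1), i.e. ∫_0^3/2 f dx must equal u'(0) − u'(3/2) = -3. Indeed ∫_0^3/2 (-x^2 - 3*x + 1) dx = -3, so the data are compatible. The solution is then unique only up to an additive constant (fix it e.g. by requiring ∫_0^3/2 u dx = 0).


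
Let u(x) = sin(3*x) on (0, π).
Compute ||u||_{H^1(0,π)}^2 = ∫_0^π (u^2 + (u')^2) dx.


||u||_{H^1(0,π)}^2 = 5*π

u'(x) = 3*cos(3*x).
Expand u² and (u')² and integrate term by term on (0, π), using: for integers n ≥ 1, ∫_0^π sin²(nx) dx = ∫_0^π cos²(nx) dx = π/2; for n ≠ n', ∫_0^π sin(nx)sin(n'x) dx = ∫_0^π cos(nx)cos(n'x) dx = 0; and by product-to-sum, ∫_0^π sin(nx)cos(n'x) dx = ½∫_0^π [sin((n+n')x) + sin((n−n')x)] dx, which is 0 when n+n' is even and 2n/(n²−n'²) when n+n' is odd (it need not vanish on (0, π)).
  u² squared terms: (1)²·∫sin(3x)² dx = 1·π/2 = π/2.
  So ∫_0^π u² dx = π/2.
  (u')² squared terms: (3)²·∫cos(3x)² dx = 9·π/2 = 9*π/2.
  So ∫_0^π (u')² dx = 9*π/2.
||u||_{H^1}^2 = (π/2) + (9*π/2) = 5*π.


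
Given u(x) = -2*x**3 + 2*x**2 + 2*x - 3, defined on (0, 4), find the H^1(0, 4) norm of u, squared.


||u||_{H^1}^2 = 882548/105

The H^1 norm (squared) on an interval (0, L) is
  ||u||_{H^1}^2 = ∫_0^L u(x)^2 dx + ∫_0^L u'(x)^2 dx.
Compute u'(x) = -6*x**2 + 4*x + 2.
Then u(x)^2 = 4*x**6 - 8*x**5 - 4*x**4 + 20*x**3 - 8*x**2 - 12*x + 9 and u'(x)^2 = 36*x**4 - 48*x**3 - 8*x**2 + 16*x + 4.
Integrate each monomial from 0 to 4 using ∫_0^4 c·x^n dx = c·4^(n+1)/(n+1):
  ∫_0^4 u(x)^2 dx = ∫_0^4 (4*x^6 - 8*x^5 - 4*x^4 + 20*x^3 - 8*x^2 - 12*x + 9) dx. Term by term:
    ∫_0^4 4*x^6 dx = 65536/7;  ∫_0^4 -8*x^5 dx = -16384/3;  ∫_0^4 -4*x^4 dx = -4096/5;
    ∫_0^4 20*x^3 dx = 1280;  ∫_0^4 -8*x^2 dx = -512/3;  ∫_0^4 -12*x dx = -96;
    ∫_0^4 9 dx = 36.
  Sum: 65536/7 − 16384/3 − 4096/5 + 1280 − 512/3 − 96 + 36 = 144588/35.
  ∫_0^4 u'(x)^2 dx = ∫_0^4 (36*x^4 - 48*x^3 - 8*x^2 + 16*x + 4) dx. Term by term:
    ∫_0^4 36*x^4 dx = 36864/5;  ∫_0^4 -48*x^3 dx = -3072;  ∫_0^4 -8*x^2 dx = -512/3;
    ∫_0^4 16*x dx = 128;  ∫_0^4 4 dx = 16.
  Sum: 36864/5 − 3072 − 512/3 + 128 + 16 = 64112/15.
Adding: ||u||_{H^1}^2 = 144588/35 + 64112/15 = 882548/105.


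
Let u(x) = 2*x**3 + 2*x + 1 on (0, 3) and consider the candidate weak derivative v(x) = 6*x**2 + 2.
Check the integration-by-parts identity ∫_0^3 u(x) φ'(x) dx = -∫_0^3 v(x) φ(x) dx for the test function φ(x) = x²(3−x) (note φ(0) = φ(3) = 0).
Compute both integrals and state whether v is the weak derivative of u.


LHS = -1593/10, RHS = -1593/10. Yes, v = u' weakly.

u(x) = 2*x**3 + 2*x + 1, classical derivative u'(x) = 6*x**2 + 2.
φ(x) = x²(3−x), so φ'(x) = 3*x*(2 - x).
Note φ(0) = φ(3) = 0, so the boundary term u·φ vanishes.
LHS = ∫_0^3 u(x) φ'(x) dx = ∫_0^3 (-6*x^5 + 12*x^4 - 6*x^3 + 9*x^2 + 6*x) dx. Term by term:
  ∫_0^3 -6*x^5 dx = -729;  ∫_0^3 12*x^4 dx = 2916/5;  ∫_0^3 -6*x^3 dx = -243/2;
  ∫_0^3 9*x^2 dx = 81;  ∫_0^3 6*x dx = 27.
Sum: -729 + 2916/5 − 243/2 + 81 + 27 = -1593/10.
So LHS = -1593/10.
∫_0^3 v(x) φ(x) dx = ∫_0^3 (-6*x^5 + 18*x^4 - 2*x^3 + 6*x^2) dx. Term by term:
  ∫_0^3 -6*x^5 dx = -729;  ∫_0^3 18*x^4 dx = 4374/5;  ∫_0^3 -2*x^3 dx = -81/2;
  ∫_0^3 6*x^2 dx = 54.
Sum: -729 + 4374/5 − 81/2 + 54 = 1593/10.
So RHS = -∫_0^3 v(x) φ(x) dx = -1593/10.
LHS = RHS, so the identity holds for this test φ.
Moreover u is smooth here and v(x) = u'(x) = 6*x**2 + 2 pointwise, so the identity holds for every test function. Hence v is the weak derivative of u.


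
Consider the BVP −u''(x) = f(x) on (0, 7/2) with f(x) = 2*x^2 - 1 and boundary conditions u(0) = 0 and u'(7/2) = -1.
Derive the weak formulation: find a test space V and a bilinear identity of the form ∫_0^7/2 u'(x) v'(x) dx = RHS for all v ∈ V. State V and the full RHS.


V = {v ∈ H^1(0, 7/2) : v(0) = 0} (test functions vanish at x = 0 where u is specified); weak form: ∫_0^7/2 u'v' dx = ∫_0^7/2 (2*x^2 - 1) v dx − v(7/2) for all v ∈ V.

Multiply both sides by a test function v and integrate from 0 to 7/2:
  ∫_0^7/2 −u''(x) v(x) dx = ∫_0^7/2 f(x) v(x) dx.
Integrate the LHS by parts once:
  ∫_0^7/2 −u'' v dx = −[u'(x) v(x)]_0^7/2 + ∫_0^7/2 u'(x) v'(x) dx.
Thus ∫_0^7/2 u'(x) v'(x) dx = ∫_0^7/2 f(x) v(x) dx + [u'(x) v(x)]_0^7/2.
Choose V so that boundary terms are either known or forced to vanish.
Mixed BC: u(0) = 0 (Dirichlet) and u'(7/2) = -1 (Neumann). Define V = {v ∈ H^1(0, 7/2) : v(0) = 0}. Then [u' v]_0^7/2 = u'(7/2)·v(7/2) − u'(0)·0 = − v(7/2).
Weak formulation: find u (satisfying any essential BC) such that ∫_0^7/2 u'(x) v'(x) dx = ∫_0^7/2 f v dx − v(7/2) for all v ∈ V (Dirichlet at 0 absorbed into V; Neumann datum at x = 7/2 contributes the boundary term).
Substituting f(x) = 2*x^2 - 1, the right-hand side is ∫_0^7/2 (2*x^2 - 1) v dx − v(7/2).


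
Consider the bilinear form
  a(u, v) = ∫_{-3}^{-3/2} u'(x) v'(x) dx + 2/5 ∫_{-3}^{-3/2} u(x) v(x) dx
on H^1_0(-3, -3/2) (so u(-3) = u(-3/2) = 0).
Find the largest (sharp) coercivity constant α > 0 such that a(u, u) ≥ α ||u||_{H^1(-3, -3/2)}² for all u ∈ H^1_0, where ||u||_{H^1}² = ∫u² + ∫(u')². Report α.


α = 2*(9 + 10*π^2)/(5*(9 + 4*π^2))

Coercivity of a(·,·) on H^1_0(-3, -3/2) means a(u, u) ≥ α ||u||_{H^1}² for every u ∈ H^1_0.
The interval has length L = 3/2, and Poincaré/coercivity depend only on L. Here a(u, u) = ∫(u')² + (2/5)·∫u².
Here 0 < c = 2/5 < 1. The condition a(u,u) ≥ α||u||_{H^1}² reads (1−α)∫(u')² ≥ (α−c)∫u². Any admissible α is ≤ 1 (rapidly oscillating u have ∫u²/∫(u')² → 0), and α = 1 would force 0 ≥ (1−c)∫u², impossible since c < 1; so 1−α > 0. By the sharp Poincaré inequality on H^1_0 of an interval of length L, ∫(u')² ≥ (π/L)²∫u² with equality for the first sine mode sin(π(x−x₀)/L) (x₀ the left endpoint), so the inequality holds for all u iff (1−α)(π/L)² ≥ α − c, i.e. α ≤ ((π/L)² + c)/((π/L)² + 1) = (1 + c(L/π)²)/(1 + (L/π)²). With (π/L)² = 4*π^2/9 and c = 2/5, the largest admissible constant is α = ((π/L)² + c)/((π/L)² + 1).
Simplifying, α = 2*(9 + 10*π^2)/(5*(9 + 4*π^2)).


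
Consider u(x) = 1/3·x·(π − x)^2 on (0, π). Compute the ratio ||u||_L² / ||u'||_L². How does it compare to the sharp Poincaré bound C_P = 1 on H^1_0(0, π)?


||u||_L² / ||u'||_L² = sqrt(14)*π/14 < C_P = 1.

u(x) = 1/3·x·(π − x)^2, so u'(x) = (x - π)*(3*x - π)/3.
u(x) = 1/3·x·(π − x)^2 vanishes at x = 0 and x = π, so u ∈ H^1_0(0, π). Differentiate via the product rule and integrate the resulting polynomials term by term.
  ∫_0^π u² dx = ∫_0^π (x^6/9 - 4*π*x^5/9 + 2*π^2*x^4/3 - 4*π^3*x^3/9 + π^4*x^2/9) dx. Term by term:
    ∫_0^π x^6/9 dx = π^7/63;  ∫_0^π -4*π*x^5/9 dx = -2*π^7/27;  ∫_0^π 2*π^2*x^4/3 dx = 2*π^7/15;
    ∫_0^π -4*π^3*x^3/9 dx = -π^7/9;  ∫_0^π π^4*x^2/9 dx = π^7/27.
  Sum: π^7/63 − 2*π^7/27 + 2*π^7/15 − π^7/9 + π^7/27 = π^7/945.
  ∫_0^π (u')² dx = ∫_0^π (x^4 - 8*π*x^3/3 + 22*π^2*x^2/9 - 8*π^3*x/9 + π^4/9) dx. Term by term:
    ∫_0^π x^4 dx = π^5/5;  ∫_0^π -8*π*x^3/3 dx = -2*π^5/3;  ∫_0^π 22*π^2*x^2/9 dx = 22*π^5/27;
    ∫_0^π -8*π^3*x/9 dx = -4*π^5/9;  ∫_0^π π^4/9 dx = π^5/9.
  Sum: π^5/5 − 2*π^5/3 + 22*π^5/27 − 4*π^5/9 + π^5/9 = 2*π^5/135.
∫_0^π u² dx = π^7/945, so ||u||_L² = sqrt(105)*π^(7/2)/315.
∫_0^π (u')² dx = 2*π^5/135, so ||u'||_L² = sqrt(30)*π^(5/2)/45.
Ratio ||u||_L² / ||u'||_L² = sqrt(14)*π/14.
Sharp Poincaré constant on H^1_0(0, π) is C_P = L/π = 1, achieved by sin(x).
A polynomial bump cannot attain the sharp Poincaré constant (only the first sine eigenfunction does), so the ratio is strictly less than C_P, consistent with ||u||_L² ≤ C_P ||u'||_L².


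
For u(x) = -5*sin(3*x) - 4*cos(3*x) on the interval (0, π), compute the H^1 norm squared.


||u||_{H^1(0,π)}^2 = 205*π

u'(x) = 12*sin(3*x) - 15*cos(3*x).
Expand u² and (u')² and integrate term by term on (0, π), using: for integers n ≥ 1, ∫_0^π sin²(nx) dx = ∫_0^π cos²(nx) dx = π/2; for n ≠ n', ∫_0^π sin(nx)sin(n'x) dx = ∫_0^π cos(nx)cos(n'x) dx = 0; and by product-to-sum, ∫_0^π sin(nx)cos(n'x) dx = ½∫_0^π [sin((n+n')x) + sin((n−n')x)] dx, which is 0 when n+n' is even and 2n/(n²−n'²) when n+n' is odd (it need not vanish on (0, π)).
  u² squared terms: (-5)²·∫sin(3x)² dx = 25·π/2 = 25*π/2;  (-4)²·∫cos(3x)² dx = 16·π/2 = 8*π.
  u² cross terms: 2·(-5)·(-4)·∫sin(3x)·cos(3x) dx = 40·(0) = 0.
  So ∫_0^π u² dx = 25*π/2 + 8*π + 0 = 41*π/2.
  (u')² squared terms: (-15)²·∫cos(3x)² dx = 225·π/2 = 225*π/2;  (12)²·∫sin(3x)² dx = 144·π/2 = 72*π.
  (u')² cross terms: 2·(-15)·(12)·∫cos(3x)·sin(3x) dx = -360·(0) = 0.
  So ∫_0^π (u')² dx = 225*π/2 + 72*π + 0 = 369*π/2.
||u||_{H^1}^2 = (41*π/2) + (369*π/2) = 205*π.


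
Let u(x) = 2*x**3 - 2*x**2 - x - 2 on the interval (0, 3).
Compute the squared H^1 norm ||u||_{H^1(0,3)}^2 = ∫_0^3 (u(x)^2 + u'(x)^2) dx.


||u||_{H^1}^2 = 40611/35

The H^1 norm (squared) on an interval (0, L) is
  ||u||_{H^1}^2 = ∫_0^L u(x)^2 dx + ∫_0^L u'(x)^2 dx.
Compute u'(x) = 6*x**2 - 4*x - 1.
Then u(x)^2 = 4*x**6 - 8*x**5 - 4*x**3 + 9*x**2 + 4*x + 4 and u'(x)^2 = 36*x**4 - 48*x**3 + 4*x**2 + 8*x + 1.
Integrate each monomial from 0 to 3 using ∫_0^3 c·x^n dx = c·3^(n+1)/(n+1):
  ∫_0^3 u(x)^2 dx = ∫_0^3 (4*x^6 - 8*x^5 - 4*x^3 + 9*x^2 + 4*x + 4) dx. Term by term:
    ∫_0^3 4*x^6 dx = 8748/7;  ∫_0^3 -8*x^5 dx = -972;  ∫_0^3 -4*x^3 dx = -81;
    ∫_0^3 9*x^2 dx = 81;  ∫_0^3 4*x dx = 18;  ∫_0^3 4 dx = 12.
  Sum: 8748/7 − 972 − 81 + 81 + 18 + 12 = 2154/7.
  ∫_0^3 u'(x)^2 dx = ∫_0^3 (36*x^4 - 48*x^3 + 4*x^2 + 8*x + 1) dx. Term by term:
    ∫_0^3 36*x^4 dx = 8748/5;  ∫_0^3 -48*x^3 dx = -972;  ∫_0^3 4*x^2 dx = 36;
    ∫_0^3 8*x dx = 36;  ∫_0^3 1 dx = 3.
  Sum: 8748/5 − 972 + 36 + 36 + 3 = 4263/5.
Adding: ||u||_{H^1}^2 = 2154/7 + 4263/5 = 40611/35.


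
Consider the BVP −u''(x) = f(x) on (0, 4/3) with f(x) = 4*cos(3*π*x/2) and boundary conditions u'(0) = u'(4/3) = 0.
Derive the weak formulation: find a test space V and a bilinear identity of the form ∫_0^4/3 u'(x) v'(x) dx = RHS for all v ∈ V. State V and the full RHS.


V = H^1(0, 4/3) (no boundary constraint on v; u is determined up to an additive constant); weak form: ∫_0^4/3 u'v' dx = ∫_0^4/3 (4*cos(3*π*x/2)) v dx for all v ∈ V.

Multiply both sides by a test function v and integrate from 0 to 4/3:
  ∫_0^4/3 −u''(x) v(x) dx = ∫_0^4/3 f(x) v(x) dx.
Integrate the LHS by parts once:
  ∫_0^4/3 −u'' v dx = −[u'(x) v(x)]_0^4/3 + ∫_0^4/3 u'(x) v'(x) dx.
Thus ∫_0^4/3 u'(x) v'(x) dx = ∫_0^4/3 f(x) v(x) dx + [u'(x) v(x)]_0^4/3.
Choose V so that boundary terms are either known or forced to vanish.
u has homogeneous Neumann: u'(0) = u'(4/3) = 0. So [u' v]_0^4/3 = 0·v(4/3) − 0·v(0) = 0 for any v; take V = H^1(0, 4/3).
Weak formulation: find u (satisfying any essential BC) such that ∫_0^4/3 u'(x) v'(x) dx = ∫_0^4/3 f v dx for all v ∈ V (homogeneous Neumann, so boundary terms vanish).
Substituting f(x) = 4*cos(3*π*x/2), the right-hand side is ∫_0^4/3 (4*cos(3*π*x/2)) v dx.
Compatibility check (pure Neumann): taking v ≡ 1 ∈ V gives 0 = ∫_0^4/3 f dx + (0) − (0), i.e. ∫_0^4/3 f dx must equal u'(0) − u'(4/3) = 0. Indeed ∫_0^4/3 (4*cos(3*π*x/2)) dx = 0, so the data are compatible. The solution is then unique only up to an additive constant (fix it e.g. by requiring ∫_0^4/3 u dx = 0).


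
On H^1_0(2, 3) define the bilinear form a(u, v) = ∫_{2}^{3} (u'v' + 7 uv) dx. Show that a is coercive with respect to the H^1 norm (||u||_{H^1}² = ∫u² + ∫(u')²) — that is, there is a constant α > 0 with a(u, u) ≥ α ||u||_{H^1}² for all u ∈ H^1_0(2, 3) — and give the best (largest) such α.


α = 1

Coercivity of a(·,·) on H^1_0(2, 3) means a(u, u) ≥ α ||u||_{H^1}² for every u ∈ H^1_0.
The interval has length L = 1, and Poincaré/coercivity depend only on L. Here a(u, u) = ∫(u')² + (7)·∫u².
Here c = 7 ≥ 1, so a(u,u) = ∫(u')² + c∫u² ≥ ∫(u')² + ∫u² = ||u||_{H^1}², i.e. α = 1 works. No larger α is possible: a(u,u) ≥ α||u||_{H^1}² means (1−α)∫(u')² ≥ (α−c)∫u², and for the modes u_n = sin(nπ(x−x₀)/L) (x₀ the left endpoint) one has ∫u_n²/∫(u_n')² = (L/(nπ))² → 0, so a(u_n,u_n)/||u_n||_{H^1}² → 1. Hence the optimal constant is α = 1.
Therefore α = 1.
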